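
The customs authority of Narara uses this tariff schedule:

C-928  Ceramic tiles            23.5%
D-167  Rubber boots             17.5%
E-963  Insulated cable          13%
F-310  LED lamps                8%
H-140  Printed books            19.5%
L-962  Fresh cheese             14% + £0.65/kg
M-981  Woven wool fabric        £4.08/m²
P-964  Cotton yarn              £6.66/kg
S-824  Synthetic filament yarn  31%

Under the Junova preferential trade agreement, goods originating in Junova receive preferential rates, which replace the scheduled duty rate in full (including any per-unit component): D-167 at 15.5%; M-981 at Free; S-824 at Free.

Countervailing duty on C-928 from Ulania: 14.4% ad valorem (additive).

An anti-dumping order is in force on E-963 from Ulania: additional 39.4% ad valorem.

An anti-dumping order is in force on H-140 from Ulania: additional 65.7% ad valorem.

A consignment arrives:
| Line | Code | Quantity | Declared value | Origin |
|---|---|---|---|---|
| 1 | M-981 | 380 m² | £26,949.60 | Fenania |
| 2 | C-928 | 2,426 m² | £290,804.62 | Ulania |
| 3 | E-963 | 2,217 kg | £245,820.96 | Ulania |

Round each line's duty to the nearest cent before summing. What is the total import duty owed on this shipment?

Line 1 (M-981, Fenania, 380 m², £26,949.60):
Base rate for M-981 is £4.08/m².
M-981 has an FTA preferential rate, but origin Fenania is not Junova; base rate stands.
Duty = 380 × £4.08 = £1,550.40.
Line 2 (C-928, Ulania, 2,426 m², £290,804.62):
Base rate for C-928 is 23.5%.
Additional duty on C-928 from Ulania: +14.4%. Applied ad valorem rate: 23.5% + 14.4% = 37.9%.
Duty = £290,804.62 × 37.9% = £110,214.95.
Line 3 (E-963, Ulania, 2,217 kg, £245,820.96):
Base rate for E-963 is 13%.
Additional duty on E-963 from Ulania: +39.4%. Applied ad valorem rate: 13% + 39.4% = 52.4%.
Duty = £245,820.96 × 52.4% = £128,810.18.
Total = £1,550.40 + £110,214.95 + £128,810.18 = £240,575.53.

£240,575.53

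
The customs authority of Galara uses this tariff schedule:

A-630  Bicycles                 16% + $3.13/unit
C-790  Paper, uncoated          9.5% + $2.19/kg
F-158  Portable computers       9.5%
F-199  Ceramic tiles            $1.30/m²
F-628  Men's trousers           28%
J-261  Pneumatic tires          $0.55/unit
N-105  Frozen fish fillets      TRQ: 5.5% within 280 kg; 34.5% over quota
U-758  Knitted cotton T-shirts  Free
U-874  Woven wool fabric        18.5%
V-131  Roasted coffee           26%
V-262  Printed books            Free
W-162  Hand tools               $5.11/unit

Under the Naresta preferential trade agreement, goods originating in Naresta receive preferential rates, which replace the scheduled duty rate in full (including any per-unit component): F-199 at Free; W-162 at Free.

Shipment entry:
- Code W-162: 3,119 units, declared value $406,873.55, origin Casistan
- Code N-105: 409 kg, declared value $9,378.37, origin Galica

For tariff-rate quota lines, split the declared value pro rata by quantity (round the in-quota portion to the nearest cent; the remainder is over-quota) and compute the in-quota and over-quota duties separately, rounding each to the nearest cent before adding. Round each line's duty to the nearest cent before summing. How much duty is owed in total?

Line 1 (W-162, Casistan, 3,119 units, $406,873.55):
Base rate for W-162 is $5.11/unit.
W-162 has an FTA preferential rate, but origin Casistan is not Naresta; base rate stands.
Duty = 3,119 × $5.11 = $15,938.09.
Line 2 (N-105, Galica, 409 kg, $9,378.37):
Code N-105 is under a tariff-rate quota (threshold 280 kg). In-quota: 280 kg at 5.5%; over-quota: 129 kg at 34.5%.
Pro-rata value split: in-quota = $9,378.37 × 280/409 = $6,420.40; over-quota = $9,378.37 − $6,420.40 = $2,957.97.
In-quota duty = $6,420.40 × 5.5% = $353.12. Over-quota duty = $2,957.97 × 34.5% = $1,020.50.
Line duty = $353.12 + $1,020.50 = $1,373.62.
Total = $15,938.09 + $1,373.62 = $17,311.71.

$17,311.71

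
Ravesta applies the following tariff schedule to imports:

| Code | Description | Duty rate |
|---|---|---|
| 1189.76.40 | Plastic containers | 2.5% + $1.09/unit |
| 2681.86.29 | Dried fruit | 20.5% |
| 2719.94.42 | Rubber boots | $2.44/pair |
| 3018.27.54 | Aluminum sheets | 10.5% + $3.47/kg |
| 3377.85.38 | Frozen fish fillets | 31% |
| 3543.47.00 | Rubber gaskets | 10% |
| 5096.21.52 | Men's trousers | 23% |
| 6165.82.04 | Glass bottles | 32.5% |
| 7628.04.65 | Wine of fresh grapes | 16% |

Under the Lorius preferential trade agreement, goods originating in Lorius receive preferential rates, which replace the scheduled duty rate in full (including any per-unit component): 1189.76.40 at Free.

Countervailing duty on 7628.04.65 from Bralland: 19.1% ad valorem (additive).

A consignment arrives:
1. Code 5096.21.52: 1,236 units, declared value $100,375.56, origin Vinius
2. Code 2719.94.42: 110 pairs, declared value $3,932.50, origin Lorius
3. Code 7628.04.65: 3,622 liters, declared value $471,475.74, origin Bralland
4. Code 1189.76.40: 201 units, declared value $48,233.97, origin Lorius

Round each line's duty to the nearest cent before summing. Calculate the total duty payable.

$188,842.76

Line 1 (5096.21.52, Vinius, 1,236 units, $100,375.56):
Base rate for 5096.21.52 is 23%.
Duty = $100,375.56 × 23% = $23,086.38.
Line 2 (2719.94.42, Lorius, 110 pairs, $3,932.50):
Base rate for 2719.94.42 is $2.44/pair.
Origin Lorius is the FTA partner but 2719.94.42 is not on the preference list; base rate stands.
Duty = 110 × $2.44 = $268.40.
Line 3 (7628.04.65, Bralland, 3,622 liters, $471,475.74):
Base rate for 7628.04.65 is 16%.
Additional duty on 7628.04.65 from Bralland: +19.1%. Applied ad valorem rate: 16% + 19.1% = 35.1%.
Duty = $471,475.74 × 35.1% = $165,487.98.
Line 4 (1189.76.40, Lorius, 201 units, $48,233.97):
Base rate for 1189.76.40 is 2.5% + $1.09/unit.
Origin Lorius qualifies under the Ravesta–Lorius agreement and 1189.76.40 is covered: preferential rate Free applies instead.
Duty = $48,233.97 × 0% = $0.00.
Total = $23,086.38 + $268.40 + $165,487.98 + $0.00 = $188,842.76.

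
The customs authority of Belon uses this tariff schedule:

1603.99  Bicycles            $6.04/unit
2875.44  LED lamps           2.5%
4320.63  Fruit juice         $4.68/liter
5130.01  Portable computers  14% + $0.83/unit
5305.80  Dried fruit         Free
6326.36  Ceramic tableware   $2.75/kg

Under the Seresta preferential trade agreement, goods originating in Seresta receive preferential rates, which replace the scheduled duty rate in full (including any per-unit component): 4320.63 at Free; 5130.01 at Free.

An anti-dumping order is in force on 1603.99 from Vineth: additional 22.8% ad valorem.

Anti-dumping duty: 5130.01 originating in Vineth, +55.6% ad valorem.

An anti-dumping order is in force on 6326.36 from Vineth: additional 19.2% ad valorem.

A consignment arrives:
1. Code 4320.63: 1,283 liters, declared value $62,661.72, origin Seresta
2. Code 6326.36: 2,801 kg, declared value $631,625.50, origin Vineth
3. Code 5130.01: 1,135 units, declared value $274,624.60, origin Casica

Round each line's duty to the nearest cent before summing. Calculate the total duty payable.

$168,364.34

Line 1 (4320.63, Seresta, 1,283 liters, $62,661.72):
Base rate for 4320.63 is $4.68/liter.
Origin Seresta qualifies under the Belon–Seresta agreement and 4320.63 is covered: preferential rate Free applies instead.
Duty = $62,661.72 × 0% = $0.00.
Line 2 (6326.36, Vineth, 2,801 kg, $631,625.50):
Base rate for 6326.36 is $2.75/kg.
Additional duty on 6326.36 from Vineth: +19.2% ad valorem. Applied ad valorem rate = 19.2%.
Duty = $631,625.50 × 19.2% + 2,801 × $2.75 = $128,974.85.
Line 3 (5130.01, Casica, 1,135 units, $274,624.60):
Base rate for 5130.01 is 14% + $0.83/unit.
5130.01 has an FTA preferential rate, but origin Casica is not Seresta; base rate stands.
The additional-duty order on 5130.01 targets Vineth, not Casica; it does not apply.
Duty = $274,624.60 × 14% + 1,135 × $0.83 = $39,389.49.
Total = $0.00 + $128,974.85 + $39,389.49 = $168,364.34.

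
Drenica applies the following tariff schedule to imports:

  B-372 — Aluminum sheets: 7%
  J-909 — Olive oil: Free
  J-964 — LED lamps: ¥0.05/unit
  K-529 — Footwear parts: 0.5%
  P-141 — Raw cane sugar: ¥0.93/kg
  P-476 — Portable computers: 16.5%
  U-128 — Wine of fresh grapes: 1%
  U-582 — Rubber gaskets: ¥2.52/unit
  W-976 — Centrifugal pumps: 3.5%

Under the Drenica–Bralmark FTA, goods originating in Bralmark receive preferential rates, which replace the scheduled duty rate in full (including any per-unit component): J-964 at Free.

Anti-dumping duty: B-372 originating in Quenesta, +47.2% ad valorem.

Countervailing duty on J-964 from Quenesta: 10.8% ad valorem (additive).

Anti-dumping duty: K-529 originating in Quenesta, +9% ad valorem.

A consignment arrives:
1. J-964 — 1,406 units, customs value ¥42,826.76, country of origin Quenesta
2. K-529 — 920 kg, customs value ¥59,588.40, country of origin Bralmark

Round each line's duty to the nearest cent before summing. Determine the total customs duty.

Line 1 (J-964, Quenesta, 1,406 units, ¥42,826.76):
Base rate for J-964 is ¥0.05/unit.
J-964 has an FTA preferential rate, but origin Quenesta is not Bralmark; base rate stands.
Additional duty on J-964 from Quenesta: +10.8% ad valorem. Applied ad valorem rate = 10.8%.
Duty = ¥42,826.76 × 10.8% + 1,406 × ¥0.05 = ¥4,695.59.
Line 2 (K-529, Bralmark, 920 kg, ¥59,588.40):
Base rate for K-529 is 0.5%.
Origin Bralmark is the FTA partner but K-529 is not on the preference list; base rate stands.
The additional-duty order on K-529 targets Quenesta, not Bralmark; it does not apply.
Duty = ¥59,588.40 × 0.5% = ¥297.94.
Total = ¥4,695.59 + ¥297.94 = ¥4,993.53.

¥4,993.53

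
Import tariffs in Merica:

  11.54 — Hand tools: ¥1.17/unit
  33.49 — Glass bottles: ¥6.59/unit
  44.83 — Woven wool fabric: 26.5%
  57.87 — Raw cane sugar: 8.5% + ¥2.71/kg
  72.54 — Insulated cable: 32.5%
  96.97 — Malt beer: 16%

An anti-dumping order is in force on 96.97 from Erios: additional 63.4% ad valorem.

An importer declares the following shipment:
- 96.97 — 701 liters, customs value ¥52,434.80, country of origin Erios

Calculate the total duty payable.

Line 1 (96.97, Erios, 701 liters, ¥52,434.80):
Base rate for 96.97 is 16%.
Additional duty on 96.97 from Erios: +63.4%. Applied ad valorem rate: 16% + 63.4% = 79.4%.
Duty = ¥52,434.80 × 79.4% = ¥41,633.23.

¥41,633.23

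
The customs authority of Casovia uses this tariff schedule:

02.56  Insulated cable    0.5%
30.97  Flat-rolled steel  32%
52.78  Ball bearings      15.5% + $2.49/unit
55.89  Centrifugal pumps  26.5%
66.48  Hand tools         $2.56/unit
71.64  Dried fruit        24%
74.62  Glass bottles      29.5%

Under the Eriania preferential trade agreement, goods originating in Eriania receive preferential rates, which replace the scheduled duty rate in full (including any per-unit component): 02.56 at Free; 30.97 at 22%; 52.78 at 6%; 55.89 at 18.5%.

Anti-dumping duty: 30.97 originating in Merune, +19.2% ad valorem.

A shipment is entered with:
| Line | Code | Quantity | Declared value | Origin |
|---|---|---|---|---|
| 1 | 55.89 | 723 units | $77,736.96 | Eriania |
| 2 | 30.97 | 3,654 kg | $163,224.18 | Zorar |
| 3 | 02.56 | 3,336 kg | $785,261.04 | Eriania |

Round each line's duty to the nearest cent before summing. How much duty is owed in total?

Line 1 (55.89, Eriania, 723 units, $77,736.96):
Base rate for 55.89 is 26.5%.
Origin Eriania qualifies under the Casovia–Eriania agreement and 55.89 is covered: preferential rate 18.5% applies instead.
Duty = $77,736.96 × 18.5% = $14,381.34.
Line 2 (30.97, Zorar, 3,654 kg, $163,224.18):
Base rate for 30.97 is 32%.
30.97 has an FTA preferential rate, but origin Zorar is not Eriania; base rate stands.
The additional-duty order on 30.97 targets Merune, not Zorar; it does not apply.
Duty = $163,224.18 × 32% = $52,231.74.
Line 3 (02.56, Eriania, 3,336 kg, $785,261.04):
Base rate for 02.56 is 0.5%.
Origin Eriania qualifies under the Casovia–Eriania agreement and 02.56 is covered: preferential rate Free applies instead.
Duty = $785,261.04 × 0% = $0.00.
Total = $14,381.34 + $52,231.74 + $0.00 = $66,613.08.

$66,613.08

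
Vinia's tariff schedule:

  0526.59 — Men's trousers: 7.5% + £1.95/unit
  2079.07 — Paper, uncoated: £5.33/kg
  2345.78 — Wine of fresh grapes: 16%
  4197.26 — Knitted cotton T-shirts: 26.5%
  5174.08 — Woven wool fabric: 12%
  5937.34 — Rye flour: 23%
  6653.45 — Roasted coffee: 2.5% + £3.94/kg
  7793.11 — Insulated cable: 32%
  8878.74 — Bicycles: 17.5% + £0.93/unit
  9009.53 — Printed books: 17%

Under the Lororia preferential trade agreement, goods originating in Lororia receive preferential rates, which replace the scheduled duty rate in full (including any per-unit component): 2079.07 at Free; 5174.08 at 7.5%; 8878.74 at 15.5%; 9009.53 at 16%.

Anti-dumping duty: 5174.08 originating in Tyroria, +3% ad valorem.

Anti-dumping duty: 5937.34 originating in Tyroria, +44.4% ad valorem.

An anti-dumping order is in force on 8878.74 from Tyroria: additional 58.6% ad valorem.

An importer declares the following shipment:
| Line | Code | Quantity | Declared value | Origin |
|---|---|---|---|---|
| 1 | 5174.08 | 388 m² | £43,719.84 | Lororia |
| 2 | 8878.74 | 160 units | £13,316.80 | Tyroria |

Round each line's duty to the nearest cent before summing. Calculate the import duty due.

Line 1 (5174.08, Lororia, 388 m², £43,719.84):
Base rate for 5174.08 is 12%.
Origin Lororia qualifies under the Vinia–Lororia agreement and 5174.08 is covered: preferential rate 7.5% applies instead.
The additional-duty order on 5174.08 targets Tyroria, not Lororia; it does not apply.
Duty = £43,719.84 × 7.5% = £3,278.99.
Line 2 (8878.74, Tyroria, 160 units, £13,316.80):
Base rate for 8878.74 is 17.5% + £0.93/unit.
8878.74 has an FTA preferential rate, but origin Tyroria is not Lororia; base rate stands.
Additional duty on 8878.74 from Tyroria: +58.6%. Applied ad valorem rate: 17.5% + 58.6% = 76.1%.
Duty = £13,316.80 × 76.1% + 160 × £0.93 = £10,282.88.
Total = £3,278.99 + £10,282.88 = £13,561.87.

£13,561.87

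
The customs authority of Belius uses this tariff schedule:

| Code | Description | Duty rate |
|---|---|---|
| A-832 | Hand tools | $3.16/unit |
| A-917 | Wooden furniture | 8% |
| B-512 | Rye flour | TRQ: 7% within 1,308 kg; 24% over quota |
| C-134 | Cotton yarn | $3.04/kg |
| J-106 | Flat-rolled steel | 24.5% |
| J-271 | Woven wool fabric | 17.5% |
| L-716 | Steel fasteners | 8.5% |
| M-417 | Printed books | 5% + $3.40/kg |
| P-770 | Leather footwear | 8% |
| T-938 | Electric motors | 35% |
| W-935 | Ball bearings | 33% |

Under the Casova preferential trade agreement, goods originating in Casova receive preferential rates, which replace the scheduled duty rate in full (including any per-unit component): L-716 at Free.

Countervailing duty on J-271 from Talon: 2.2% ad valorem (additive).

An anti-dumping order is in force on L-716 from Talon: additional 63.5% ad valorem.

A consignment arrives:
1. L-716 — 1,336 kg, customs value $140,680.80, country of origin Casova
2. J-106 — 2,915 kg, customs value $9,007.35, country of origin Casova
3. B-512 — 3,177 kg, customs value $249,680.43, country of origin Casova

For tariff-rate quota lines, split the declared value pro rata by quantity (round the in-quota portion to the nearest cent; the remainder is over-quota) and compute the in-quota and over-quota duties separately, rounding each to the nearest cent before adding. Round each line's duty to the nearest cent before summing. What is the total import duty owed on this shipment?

$44,654.83

Line 1 (L-716, Casova, 1,336 kg, $140,680.80):
Base rate for L-716 is 8.5%.
Origin Casova qualifies under the Belius–Casova agreement and L-716 is covered: preferential rate Free applies instead.
The additional-duty order on L-716 targets Talon, not Casova; it does not apply.
Duty = $140,680.80 × 0% = $0.00.
Line 2 (J-106, Casova, 2,915 kg, $9,007.35):
Base rate for J-106 is 24.5%.
Origin Casova is the FTA partner but J-106 is not on the preference list; base rate stands.
Duty = $9,007.35 × 24.5% = $2,206.80.
Line 3 (B-512, Casova, 3,177 kg, $249,680.43):
Code B-512 is under a tariff-rate quota (threshold 1,308 kg). In-quota: 1,308 kg at 7%; over-quota: 1,869 kg at 24%.
Pro-rata value split: in-quota = $249,680.43 × 1,308/3,177 = $102,795.72; over-quota = $249,680.43 − $102,795.72 = $146,884.71.
In-quota duty = $102,795.72 × 7% = $7,195.70. Over-quota duty = $146,884.71 × 24% = $35,252.33.
Line duty = $7,195.70 + $35,252.33 = $42,448.03.
Total = $0.00 + $2,206.80 + $42,448.03 = $44,654.83.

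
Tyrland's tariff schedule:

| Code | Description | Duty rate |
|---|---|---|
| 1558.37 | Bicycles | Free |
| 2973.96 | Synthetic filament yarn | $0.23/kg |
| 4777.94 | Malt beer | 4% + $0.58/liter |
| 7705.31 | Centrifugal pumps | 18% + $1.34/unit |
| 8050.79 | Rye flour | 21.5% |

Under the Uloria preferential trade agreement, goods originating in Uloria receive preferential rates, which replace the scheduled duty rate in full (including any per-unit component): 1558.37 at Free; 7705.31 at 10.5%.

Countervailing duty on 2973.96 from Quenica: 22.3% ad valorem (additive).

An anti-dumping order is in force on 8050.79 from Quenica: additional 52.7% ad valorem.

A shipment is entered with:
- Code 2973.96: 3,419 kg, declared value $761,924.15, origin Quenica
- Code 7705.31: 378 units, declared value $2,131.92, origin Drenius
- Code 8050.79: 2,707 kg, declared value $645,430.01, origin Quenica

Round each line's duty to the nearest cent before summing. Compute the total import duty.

Line 1 (2973.96, Quenica, 3,419 kg, $761,924.15):
Base rate for 2973.96 is $0.23/kg.
Additional duty on 2973.96 from Quenica: +22.3% ad valorem. Applied ad valorem rate = 22.3%.
Duty = $761,924.15 × 22.3% + 3,419 × $0.23 = $170,695.46.
Line 2 (7705.31, Drenius, 378 units, $2,131.92):
Base rate for 7705.31 is 18% + $1.34/unit.
7705.31 has an FTA preferential rate, but origin Drenius is not Uloria; base rate stands.
Duty = $2,131.92 × 18% + 378 × $1.34 = $890.27.
Line 3 (8050.79, Quenica, 2,707 kg, $645,430.01):
Base rate for 8050.79 is 21.5%.
Additional duty on 8050.79 from Quenica: +52.7%. Applied ad valorem rate: 21.5% + 52.7% = 74.2%.
Duty = $645,430.01 × 74.2% = $478,909.07.
Total = $170,695.46 + $890.27 + $478,909.07 = $650,494.80.

$650,494.80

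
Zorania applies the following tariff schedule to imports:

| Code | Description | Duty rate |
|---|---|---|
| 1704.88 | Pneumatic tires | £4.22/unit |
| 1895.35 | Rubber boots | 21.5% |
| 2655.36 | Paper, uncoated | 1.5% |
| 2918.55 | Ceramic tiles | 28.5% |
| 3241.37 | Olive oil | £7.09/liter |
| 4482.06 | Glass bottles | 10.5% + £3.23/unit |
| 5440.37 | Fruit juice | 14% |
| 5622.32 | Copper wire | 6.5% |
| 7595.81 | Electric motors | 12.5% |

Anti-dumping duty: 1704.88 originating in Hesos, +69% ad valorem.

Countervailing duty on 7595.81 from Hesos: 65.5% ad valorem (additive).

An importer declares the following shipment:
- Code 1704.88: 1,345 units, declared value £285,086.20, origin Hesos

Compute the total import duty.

£202,385.38

Line 1 (1704.88, Hesos, 1,345 units, £285,086.20):
Base rate for 1704.88 is £4.22/unit.
Additional duty on 1704.88 from Hesos: +69% ad valorem. Applied ad valorem rate = 69%.
Duty = £285,086.20 × 69% + 1,345 × £4.22 = £202,385.38.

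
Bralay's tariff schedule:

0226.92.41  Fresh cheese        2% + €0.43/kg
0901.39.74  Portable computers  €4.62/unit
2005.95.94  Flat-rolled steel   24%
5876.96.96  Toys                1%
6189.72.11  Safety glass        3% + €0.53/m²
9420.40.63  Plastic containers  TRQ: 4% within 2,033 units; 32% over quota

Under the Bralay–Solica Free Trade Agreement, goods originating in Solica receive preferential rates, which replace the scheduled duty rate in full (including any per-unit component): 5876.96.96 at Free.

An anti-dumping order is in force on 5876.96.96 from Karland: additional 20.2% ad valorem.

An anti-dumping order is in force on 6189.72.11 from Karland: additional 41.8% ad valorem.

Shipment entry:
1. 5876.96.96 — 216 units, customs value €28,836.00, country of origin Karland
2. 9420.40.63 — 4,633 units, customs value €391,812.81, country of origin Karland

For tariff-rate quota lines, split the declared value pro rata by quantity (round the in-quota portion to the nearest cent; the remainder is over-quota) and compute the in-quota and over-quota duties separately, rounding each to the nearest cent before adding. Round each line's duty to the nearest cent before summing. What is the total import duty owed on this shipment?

Line 1 (5876.96.96, Karland, 216 units, €28,836.00):
Base rate for 5876.96.96 is 1%.
5876.96.96 has an FTA preferential rate, but origin Karland is not Solica; base rate stands.
Additional duty on 5876.96.96 from Karland: +20.2%. Applied ad valorem rate: 1% + 20.2% = 21.2%.
Duty = €28,836.00 × 21.2% = €6,113.23.
Line 2 (9420.40.63, Karland, 4,633 units, €391,812.81):
Code 9420.40.63 is under a tariff-rate quota (threshold 2,033 units). In-quota: 2,033 units at 4%; over-quota: 2,600 units at 32%.
Pro-rata value split: in-quota = €391,812.81 × 2,033/4,633 = €171,930.81; over-quota = €391,812.81 − €171,930.81 = €219,882.00.
In-quota duty = €171,930.81 × 4% = €6,877.23. Over-quota duty = €219,882.00 × 32% = €70,362.24.
Line duty = €6,877.23 + €70,362.24 = €77,239.47.
Total = €6,113.23 + €77,239.47 = €83,352.70.

€83,352.70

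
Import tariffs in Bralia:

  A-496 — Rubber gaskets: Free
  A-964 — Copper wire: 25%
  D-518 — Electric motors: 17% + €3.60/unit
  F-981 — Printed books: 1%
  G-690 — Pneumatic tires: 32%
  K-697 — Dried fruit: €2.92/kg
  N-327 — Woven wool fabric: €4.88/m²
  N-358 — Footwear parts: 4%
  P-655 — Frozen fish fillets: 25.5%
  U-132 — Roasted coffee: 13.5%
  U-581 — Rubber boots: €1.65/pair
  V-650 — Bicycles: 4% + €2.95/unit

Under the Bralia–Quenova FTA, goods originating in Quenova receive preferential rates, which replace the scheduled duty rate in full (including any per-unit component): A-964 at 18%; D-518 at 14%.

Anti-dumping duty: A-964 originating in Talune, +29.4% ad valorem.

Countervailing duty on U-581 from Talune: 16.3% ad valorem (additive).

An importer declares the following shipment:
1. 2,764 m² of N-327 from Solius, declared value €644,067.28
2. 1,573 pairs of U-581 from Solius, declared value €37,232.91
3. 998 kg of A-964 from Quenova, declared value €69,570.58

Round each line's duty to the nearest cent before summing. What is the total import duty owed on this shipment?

€28,606.47

Line 1 (N-327, Solius, 2,764 m², €644,067.28):
Base rate for N-327 is €4.88/m².
Duty = 2,764 × €4.88 = €13,488.32.
Line 2 (U-581, Solius, 1,573 pairs, €37,232.91):
Base rate for U-581 is €1.65/pair.
The additional-duty order on U-581 targets Talune, not Solius; it does not apply.
Duty = 1,573 × €1.65 = €2,595.45.
Line 3 (A-964, Quenova, 998 kg, €69,570.58):
Base rate for A-964 is 25%.
Origin Quenova qualifies under the Bralia–Quenova agreement and A-964 is covered: preferential rate 18% applies instead.
The additional-duty order on A-964 targets Talune, not Quenova; it does not apply.
Duty = €69,570.58 × 18% = €12,522.70.
Total = €13,488.32 + €2,595.45 + €12,522.70 = €28,606.47.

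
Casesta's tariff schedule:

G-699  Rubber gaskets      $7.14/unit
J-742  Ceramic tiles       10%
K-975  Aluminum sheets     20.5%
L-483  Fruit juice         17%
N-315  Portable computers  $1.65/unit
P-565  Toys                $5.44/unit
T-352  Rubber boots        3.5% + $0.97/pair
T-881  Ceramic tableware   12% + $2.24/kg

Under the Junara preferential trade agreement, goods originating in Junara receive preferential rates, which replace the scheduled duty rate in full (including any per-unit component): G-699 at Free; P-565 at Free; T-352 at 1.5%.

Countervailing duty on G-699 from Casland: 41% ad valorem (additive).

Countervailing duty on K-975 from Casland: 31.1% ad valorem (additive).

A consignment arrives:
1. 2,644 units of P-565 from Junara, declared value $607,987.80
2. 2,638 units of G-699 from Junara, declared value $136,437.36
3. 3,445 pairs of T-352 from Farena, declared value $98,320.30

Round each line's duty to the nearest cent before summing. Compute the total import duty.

$6,782.86

Line 1 (P-565, Junara, 2,644 units, $607,987.80):
Base rate for P-565 is $5.44/unit.
Origin Junara qualifies under the Casesta–Junara agreement and P-565 is covered: preferential rate Free applies instead.
Duty = $607,987.80 × 0% = $0.00.
Line 2 (G-699, Junara, 2,638 units, $136,437.36):
Base rate for G-699 is $7.14/unit.
Origin Junara qualifies under the Casesta–Junara agreement and G-699 is covered: preferential rate Free applies instead.
The additional-duty order on G-699 targets Casland, not Junara; it does not apply.
Duty = $136,437.36 × 0% = $0.00.
Line 3 (T-352, Farena, 3,445 pairs, $98,320.30):
Base rate for T-352 is 3.5% + $0.97/pair.
T-352 has an FTA preferential rate, but origin Farena is not Junara; base rate stands.
Duty = $98,320.30 × 3.5% + 3,445 × $0.97 = $6,782.86.
Total = $0.00 + $0.00 + $6,782.86 = $6,782.86.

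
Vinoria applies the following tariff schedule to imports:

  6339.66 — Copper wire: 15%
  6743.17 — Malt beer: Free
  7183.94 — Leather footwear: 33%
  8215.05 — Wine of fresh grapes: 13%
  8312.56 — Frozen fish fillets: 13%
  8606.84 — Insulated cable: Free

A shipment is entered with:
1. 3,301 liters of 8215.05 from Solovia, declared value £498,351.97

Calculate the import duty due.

£64,785.76

Line 1 (8215.05, Solovia, 3,301 liters, £498,351.97):
Base rate for 8215.05 is 13%.
Duty = £498,351.97 × 13% = £64,785.76.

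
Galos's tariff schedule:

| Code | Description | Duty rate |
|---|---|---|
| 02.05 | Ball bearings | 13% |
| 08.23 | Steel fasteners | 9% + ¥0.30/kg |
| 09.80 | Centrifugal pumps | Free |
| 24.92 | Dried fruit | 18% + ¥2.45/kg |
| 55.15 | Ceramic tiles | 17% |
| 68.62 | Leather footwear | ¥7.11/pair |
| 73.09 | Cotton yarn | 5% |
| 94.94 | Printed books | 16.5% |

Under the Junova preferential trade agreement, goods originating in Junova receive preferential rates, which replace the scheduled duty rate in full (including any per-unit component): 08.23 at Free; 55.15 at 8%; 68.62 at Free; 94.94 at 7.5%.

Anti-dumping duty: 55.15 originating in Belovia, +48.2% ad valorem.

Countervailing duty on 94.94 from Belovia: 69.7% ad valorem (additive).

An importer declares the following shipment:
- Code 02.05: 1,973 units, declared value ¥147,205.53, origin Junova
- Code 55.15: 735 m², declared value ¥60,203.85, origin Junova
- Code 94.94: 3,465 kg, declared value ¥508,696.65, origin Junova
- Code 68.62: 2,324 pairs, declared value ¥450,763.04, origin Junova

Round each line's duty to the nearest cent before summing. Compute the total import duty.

Line 1 (02.05, Junova, 1,973 units, ¥147,205.53):
Base rate for 02.05 is 13%.
Origin Junova is the FTA partner but 02.05 is not on the preference list; base rate stands.
Duty = ¥147,205.53 × 13% = ¥19,136.72.
Line 2 (55.15, Junova, 735 m², ¥60,203.85):
Base rate for 55.15 is 17%.
Origin Junova qualifies under the Galos–Junova agreement and 55.15 is covered: preferential rate 8% applies instead.
The additional-duty order on 55.15 targets Belovia, not Junova; it does not apply.
Duty = ¥60,203.85 × 8% = ¥4,816.31.
Line 3 (94.94, Junova, 3,465 kg, ¥508,696.65):
Base rate for 94.94 is 16.5%.
Origin Junova qualifies under the Galos–Junova agreement and 94.94 is covered: preferential rate 7.5% applies instead.
The additional-duty order on 94.94 targets Belovia, not Junova; it does not apply.
Duty = ¥508,696.65 × 7.5% = ¥38,152.25.
Line 4 (68.62, Junova, 2,324 pairs, ¥450,763.04):
Base rate for 68.62 is ¥7.11/pair.
Origin Junova qualifies under the Galos–Junova agreement and 68.62 is covered: preferential rate Free applies instead.
Duty = ¥450,763.04 × 0% = ¥0.00.
Total = ¥19,136.72 + ¥4,816.31 + ¥38,152.25 + ¥0.00 = ¥62,105.28.

¥62,105.28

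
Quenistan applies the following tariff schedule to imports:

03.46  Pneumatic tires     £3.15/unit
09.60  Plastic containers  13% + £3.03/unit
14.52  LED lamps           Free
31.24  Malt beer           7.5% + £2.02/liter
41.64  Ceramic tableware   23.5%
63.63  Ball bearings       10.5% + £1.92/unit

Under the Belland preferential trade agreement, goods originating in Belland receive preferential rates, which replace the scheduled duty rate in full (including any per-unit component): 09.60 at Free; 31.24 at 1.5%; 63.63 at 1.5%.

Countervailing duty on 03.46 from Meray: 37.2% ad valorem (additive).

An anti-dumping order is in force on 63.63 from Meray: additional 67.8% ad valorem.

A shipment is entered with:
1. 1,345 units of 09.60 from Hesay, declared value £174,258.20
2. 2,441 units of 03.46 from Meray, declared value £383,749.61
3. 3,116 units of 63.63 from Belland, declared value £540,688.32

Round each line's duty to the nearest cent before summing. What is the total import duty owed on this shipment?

£185,283.24

Line 1 (09.60, Hesay, 1,345 units, £174,258.20):
Base rate for 09.60 is 13% + £3.03/unit.
09.60 has an FTA preferential rate, but origin Hesay is not Belland; base rate stands.
Duty = £174,258.20 × 13% + 1,345 × £3.03 = £26,728.92.
Line 2 (03.46, Meray, 2,441 units, £383,749.61):
Base rate for 03.46 is £3.15/unit.
Additional duty on 03.46 from Meray: +37.2% ad valorem. Applied ad valorem rate = 37.2%.
Duty = £383,749.61 × 37.2% + 2,441 × £3.15 = £150,444.00.
Line 3 (63.63, Belland, 3,116 units, £540,688.32):
Base rate for 63.63 is 10.5% + £1.92/unit.
Origin Belland qualifies under the Quenistan–Belland agreement and 63.63 is covered: preferential rate 1.5% applies instead.
The additional-duty order on 63.63 targets Meray, not Belland; it does not apply.
Duty = £540,688.32 × 1.5% = £8,110.32.
Total = £26,728.92 + £150,444.00 + £8,110.32 = £185,283.24.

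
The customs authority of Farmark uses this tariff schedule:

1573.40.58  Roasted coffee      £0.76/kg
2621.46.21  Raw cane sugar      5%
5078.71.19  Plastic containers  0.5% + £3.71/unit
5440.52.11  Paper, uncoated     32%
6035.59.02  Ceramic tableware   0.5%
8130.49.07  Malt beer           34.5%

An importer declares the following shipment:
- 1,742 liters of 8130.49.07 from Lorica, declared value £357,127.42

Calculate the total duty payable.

£123,208.96

Line 1 (8130.49.07, Lorica, 1,742 liters, £357,127.42):
Base rate for 8130.49.07 is 34.5%.
Duty = £357,127.42 × 34.5% = £123,208.96.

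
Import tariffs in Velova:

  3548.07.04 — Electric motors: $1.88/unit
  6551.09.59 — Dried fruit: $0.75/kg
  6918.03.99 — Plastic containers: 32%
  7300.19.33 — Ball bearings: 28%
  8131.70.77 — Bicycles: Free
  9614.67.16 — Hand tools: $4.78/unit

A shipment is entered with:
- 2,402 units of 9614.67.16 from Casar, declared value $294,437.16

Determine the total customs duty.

Line 1 (9614.67.16, Casar, 2,402 units, $294,437.16):
Base rate for 9614.67.16 is $4.78/unit.
Duty = 2,402 × $4.78 = $11,481.56.

$11,481.56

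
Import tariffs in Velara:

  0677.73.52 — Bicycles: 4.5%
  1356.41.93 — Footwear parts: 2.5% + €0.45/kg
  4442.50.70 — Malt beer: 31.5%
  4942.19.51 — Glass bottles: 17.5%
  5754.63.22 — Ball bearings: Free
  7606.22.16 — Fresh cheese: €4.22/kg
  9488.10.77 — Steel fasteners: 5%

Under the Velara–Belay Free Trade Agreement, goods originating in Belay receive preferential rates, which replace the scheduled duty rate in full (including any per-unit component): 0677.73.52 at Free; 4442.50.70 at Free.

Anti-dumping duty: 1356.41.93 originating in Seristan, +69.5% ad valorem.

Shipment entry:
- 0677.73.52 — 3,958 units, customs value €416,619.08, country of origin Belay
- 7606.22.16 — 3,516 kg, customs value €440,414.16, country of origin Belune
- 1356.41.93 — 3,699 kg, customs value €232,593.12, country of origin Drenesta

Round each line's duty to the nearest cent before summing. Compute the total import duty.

€22,316.90

Line 1 (0677.73.52, Belay, 3,958 units, €416,619.08):
Base rate for 0677.73.52 is 4.5%.
Origin Belay qualifies under the Velara–Belay agreement and 0677.73.52 is covered: preferential rate Free applies instead.
Duty = €416,619.08 × 0% = €0.00.
Line 2 (7606.22.16, Belune, 3,516 kg, €440,414.16):
Base rate for 7606.22.16 is €4.22/kg.
Duty = 3,516 × €4.22 = €14,837.52.
Line 3 (1356.41.93, Drenesta, 3,699 kg, €232,593.12):
Base rate for 1356.41.93 is 2.5% + €0.45/kg.
The additional-duty order on 1356.41.93 targets Seristan, not Drenesta; it does not apply.
Duty = €232,593.12 × 2.5% + 3,699 × €0.45 = €7,479.38.
Total = €0.00 + €14,837.52 + €7,479.38 = €22,316.90.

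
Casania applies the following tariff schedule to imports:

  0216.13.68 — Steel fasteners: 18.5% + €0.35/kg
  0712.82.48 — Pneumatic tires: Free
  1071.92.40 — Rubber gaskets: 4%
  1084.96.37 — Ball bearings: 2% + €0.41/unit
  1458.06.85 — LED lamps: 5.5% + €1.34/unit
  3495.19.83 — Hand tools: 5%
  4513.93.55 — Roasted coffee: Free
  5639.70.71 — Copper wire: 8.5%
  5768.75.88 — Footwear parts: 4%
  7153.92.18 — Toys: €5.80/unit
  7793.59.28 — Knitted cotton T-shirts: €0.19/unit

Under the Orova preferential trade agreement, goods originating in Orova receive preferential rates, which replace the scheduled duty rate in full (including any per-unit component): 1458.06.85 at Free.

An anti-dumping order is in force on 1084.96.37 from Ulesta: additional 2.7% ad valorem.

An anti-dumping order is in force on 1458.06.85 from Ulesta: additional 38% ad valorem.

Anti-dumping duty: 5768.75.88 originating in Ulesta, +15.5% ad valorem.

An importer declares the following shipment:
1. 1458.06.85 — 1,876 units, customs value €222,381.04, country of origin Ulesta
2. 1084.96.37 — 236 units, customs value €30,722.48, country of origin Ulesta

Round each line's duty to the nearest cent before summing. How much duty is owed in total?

€100,790.31

Line 1 (1458.06.85, Ulesta, 1,876 units, €222,381.04):
Base rate for 1458.06.85 is 5.5% + €1.34/unit.
1458.06.85 has an FTA preferential rate, but origin Ulesta is not Orova; base rate stands.
Additional duty on 1458.06.85 from Ulesta: +38%. Applied ad valorem rate: 5.5% + 38% = 43.5%.
Duty = €222,381.04 × 43.5% + 1,876 × €1.34 = €99,249.59.
Line 2 (1084.96.37, Ulesta, 236 units, €30,722.48):
Base rate for 1084.96.37 is 2% + €0.41/unit.
Additional duty on 1084.96.37 from Ulesta: +2.7%. Applied ad valorem rate: 2% + 2.7% = 4.7%.
Duty = €30,722.48 × 4.7% + 236 × €0.41 = €1,540.72.
Total = €99,249.59 + €1,540.72 = €100,790.31.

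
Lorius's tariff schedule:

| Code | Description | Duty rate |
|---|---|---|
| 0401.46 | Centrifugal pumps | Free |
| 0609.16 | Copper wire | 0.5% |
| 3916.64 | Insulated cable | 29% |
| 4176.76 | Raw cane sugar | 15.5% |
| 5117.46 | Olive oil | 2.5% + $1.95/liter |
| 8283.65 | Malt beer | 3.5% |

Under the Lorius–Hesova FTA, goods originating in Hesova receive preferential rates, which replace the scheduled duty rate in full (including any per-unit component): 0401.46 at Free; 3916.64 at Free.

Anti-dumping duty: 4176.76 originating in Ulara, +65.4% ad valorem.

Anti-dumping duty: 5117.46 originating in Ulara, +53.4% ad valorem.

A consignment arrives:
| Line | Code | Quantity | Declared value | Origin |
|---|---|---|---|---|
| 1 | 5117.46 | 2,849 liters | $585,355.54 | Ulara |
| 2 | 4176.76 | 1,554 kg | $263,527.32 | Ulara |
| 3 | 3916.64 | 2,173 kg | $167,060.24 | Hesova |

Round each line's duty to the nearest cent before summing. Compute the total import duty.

$545,962.90

Line 1 (5117.46, Ulara, 2,849 liters, $585,355.54):
Base rate for 5117.46 is 2.5% + $1.95/liter.
Additional duty on 5117.46 from Ulara: +53.4%. Applied ad valorem rate: 2.5% + 53.4% = 55.9%.
Duty = $585,355.54 × 55.9% + 2,849 × $1.95 = $332,769.30.
Line 2 (4176.76, Ulara, 1,554 kg, $263,527.32):
Base rate for 4176.76 is 15.5%.
Additional duty on 4176.76 from Ulara: +65.4%. Applied ad valorem rate: 15.5% + 65.4% = 80.9%.
Duty = $263,527.32 × 80.9% = $213,193.60.
Line 3 (3916.64, Hesova, 2,173 kg, $167,060.24):
Base rate for 3916.64 is 29%.
Origin Hesova qualifies under the Lorius–Hesova agreement and 3916.64 is covered: preferential rate Free applies instead.
Duty = $167,060.24 × 0% = $0.00.
Total = $332,769.30 + $213,193.60 + $0.00 = $545,962.90.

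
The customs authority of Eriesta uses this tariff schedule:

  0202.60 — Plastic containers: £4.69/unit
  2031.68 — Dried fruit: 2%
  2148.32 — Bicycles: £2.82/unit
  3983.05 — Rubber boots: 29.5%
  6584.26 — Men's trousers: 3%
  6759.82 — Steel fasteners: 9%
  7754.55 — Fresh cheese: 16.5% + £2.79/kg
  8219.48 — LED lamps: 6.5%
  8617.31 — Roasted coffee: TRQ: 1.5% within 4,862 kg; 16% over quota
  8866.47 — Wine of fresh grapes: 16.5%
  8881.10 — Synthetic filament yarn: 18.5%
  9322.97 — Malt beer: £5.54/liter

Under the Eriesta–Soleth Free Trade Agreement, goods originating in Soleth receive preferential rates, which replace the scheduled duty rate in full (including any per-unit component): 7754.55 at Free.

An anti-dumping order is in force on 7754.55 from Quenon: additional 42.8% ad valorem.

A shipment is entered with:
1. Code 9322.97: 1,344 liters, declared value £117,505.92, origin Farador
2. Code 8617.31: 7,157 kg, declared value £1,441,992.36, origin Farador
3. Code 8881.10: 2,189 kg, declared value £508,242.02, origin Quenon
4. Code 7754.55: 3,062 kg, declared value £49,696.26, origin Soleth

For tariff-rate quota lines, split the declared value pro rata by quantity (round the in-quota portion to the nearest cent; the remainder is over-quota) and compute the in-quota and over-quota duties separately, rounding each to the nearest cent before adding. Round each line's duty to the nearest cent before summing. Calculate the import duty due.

£190,147.93

Line 1 (9322.97, Farador, 1,344 liters, £117,505.92):
Base rate for 9322.97 is £5.54/liter.
Duty = 1,344 × £5.54 = £7,445.76.
Line 2 (8617.31, Farador, 7,157 kg, £1,441,992.36):
Code 8617.31 is under a tariff-rate quota (threshold 4,862 kg). In-quota: 4,862 kg at 1.5%; over-quota: 2,295 kg at 16%.
Pro-rata value split: in-quota = £1,441,992.36 × 4,862/7,157 = £979,595.76; over-quota = £1,441,992.36 − £979,595.76 = £462,396.60.
In-quota duty = £979,595.76 × 1.5% = £14,693.94. Over-quota duty = £462,396.60 × 16% = £73,983.46.
Line duty = £14,693.94 + £73,983.46 = £88,677.40.
Line 3 (8881.10, Quenon, 2,189 kg, £508,242.02):
Base rate for 8881.10 is 18.5%.
Duty = £508,242.02 × 18.5% = £94,024.77.
Line 4 (7754.55, Soleth, 3,062 kg, £49,696.26):
Base rate for 7754.55 is 16.5% + £2.79/kg.
Origin Soleth qualifies under the Eriesta–Soleth agreement and 7754.55 is covered: preferential rate Free applies instead.
The additional-duty order on 7754.55 targets Quenon, not Soleth; it does not apply.
Duty = £49,696.26 × 0% = £0.00.
Total = £7,445.76 + £88,677.40 + £94,024.77 + £0.00 = £190,147.93.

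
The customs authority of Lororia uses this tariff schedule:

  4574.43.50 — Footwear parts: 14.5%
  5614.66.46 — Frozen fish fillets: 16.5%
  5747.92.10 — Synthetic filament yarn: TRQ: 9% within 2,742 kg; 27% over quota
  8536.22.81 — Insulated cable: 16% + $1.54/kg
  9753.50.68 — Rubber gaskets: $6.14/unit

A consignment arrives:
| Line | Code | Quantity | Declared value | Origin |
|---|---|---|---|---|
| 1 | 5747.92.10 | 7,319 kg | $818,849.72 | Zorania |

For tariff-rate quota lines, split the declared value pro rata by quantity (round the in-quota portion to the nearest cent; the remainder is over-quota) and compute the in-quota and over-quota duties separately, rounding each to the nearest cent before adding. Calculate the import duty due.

Line 1 (5747.92.10, Zorania, 7,319 kg, $818,849.72):
Code 5747.92.10 is under a tariff-rate quota (threshold 2,742 kg). In-quota: 2,742 kg at 9%; over-quota: 4,577 kg at 27%.
Pro-rata value split: in-quota = $818,849.72 × 2,742/7,319 = $306,774.96; over-quota = $818,849.72 − $306,774.96 = $512,074.76.
In-quota duty = $306,774.96 × 9% = $27,609.75. Over-quota duty = $512,074.76 × 27% = $138,260.19.
Line duty = $27,609.75 + $138,260.19 = $165,869.94.

$165,869.94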